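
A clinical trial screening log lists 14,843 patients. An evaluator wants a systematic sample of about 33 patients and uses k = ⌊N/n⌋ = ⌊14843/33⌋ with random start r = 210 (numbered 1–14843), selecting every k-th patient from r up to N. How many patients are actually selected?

33

k = ⌊14843/33⌋ = 449
Achieved size = ⌊(14843 − 210)/449⌋ + 1 = ⌊14633/449⌋ + 1 = 32 + 1 = 33
(last selection: 210 + 32×449 = 14578 ≤ 14843; next would be 15027 > 14843)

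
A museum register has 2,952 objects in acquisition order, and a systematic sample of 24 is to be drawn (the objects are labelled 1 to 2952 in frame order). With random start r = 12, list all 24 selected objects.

12, 135, 258, 381, 504, 627, 750, 873, 996, 1119, 1242, 1365, 1488, 1611, 1734, 1857, 1980, 2103, 2226, 2349, 2472, 2595, 2718, 2841

k = N/n = 2952/24 = 123
object 1: 12
object 2: 12 + 123 = 135
object 3: 135 + 123 = 258
object 4: 258 + 123 = 381
object 5: 381 + 123 = 504
object 6: 504 + 123 = 627
object 7: 627 + 123 = 750
object 8: 750 + 123 = 873
object 9: 873 + 123 = 996
object 10: 996 + 123 = 1119
object 11: 1119 + 123 = 1242
object 12: 1242 + 123 = 1365
object 13: 1365 + 123 = 1488
object 14: 1488 + 123 = 1611
object 15: 1611 + 123 = 1734
object 16: 1734 + 123 = 1857
object 17: 1857 + 123 = 1980
object 18: 1980 + 123 = 2103
object 19: 2103 + 123 = 2226
object 20: 2226 + 123 = 2349
object 21: 2349 + 123 = 2472
object 22: 2472 + 123 = 2595
object 23: 2595 + 123 = 2718
object 24: 2718 + 123 = 2841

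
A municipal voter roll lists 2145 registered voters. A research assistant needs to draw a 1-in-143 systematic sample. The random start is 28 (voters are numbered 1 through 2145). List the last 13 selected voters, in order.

314, 457, 600, 743, 886, 1029, 1172, 1315, 1458, 1601, 1744, 1887, 2030

3rd selection = 28 + 2×143 = 314
4th: 314 + 143 = 457
5th: 457 + 143 = 600
6th: 600 + 143 = 743
7th: 743 + 143 = 886
8th: 886 + 143 = 1029
9th: 1029 + 143 = 1172
10th: 1172 + 143 = 1315
11th: 1315 + 143 = 1458
12th: 1458 + 143 = 1601
13th: 1601 + 143 = 1744
14th: 1744 + 143 = 1887
15th: 1887 + 143 = 2030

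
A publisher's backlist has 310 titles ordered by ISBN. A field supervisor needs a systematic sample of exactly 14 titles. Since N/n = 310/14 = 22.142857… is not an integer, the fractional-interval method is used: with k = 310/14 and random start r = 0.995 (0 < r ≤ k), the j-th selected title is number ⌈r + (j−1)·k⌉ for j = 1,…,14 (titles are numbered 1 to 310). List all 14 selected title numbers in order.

1, 24, 46, 68, 90, 112, 134, 156, 179, 201, 223, 245, 267, 289

j=1: r + 0k = 0.995 → ⌈·⌉ = 1
j=2: r + 1k = 23.137857… → ⌈·⌉ = 24
j=3: r + 2k = 45.280714… → ⌈·⌉ = 46
j=4: r + 3k = 67.423571… → ⌈·⌉ = 68
j=5: r + 4k = 89.566428… → ⌈·⌉ = 90
j=6: r + 5k = 111.709285… → ⌈·⌉ = 112
j=7: r + 6k = 133.852142… → ⌈·⌉ = 134
j=8: r + 7k = 155.995 → ⌈·⌉ = 156
j=9: r + 8k = 178.137857… → ⌈·⌉ = 179
j=10: r + 9k = 200.280714… → ⌈·⌉ = 201
j=11: r + 10k = 222.423571… → ⌈·⌉ = 223
j=12: r + 11k = 244.566428… → ⌈·⌉ = 245
j=13: r + 12k = 266.709285… → ⌈·⌉ = 267
j=14: r + 13k = 288.852142… → ⌈·⌉ = 289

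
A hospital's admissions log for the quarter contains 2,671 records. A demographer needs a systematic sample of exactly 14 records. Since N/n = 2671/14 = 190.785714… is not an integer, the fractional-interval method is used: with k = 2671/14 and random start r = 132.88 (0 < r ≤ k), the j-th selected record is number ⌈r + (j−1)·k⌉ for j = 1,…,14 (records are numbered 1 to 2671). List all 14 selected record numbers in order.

j=1: r + 0k = 132.88 → ⌈·⌉ = 133
j=2: r + 1k = 323.665714… → ⌈·⌉ = 324
j=3: r + 2k = 514.451428… → ⌈·⌉ = 515
j=4: r + 3k = 705.237142… → ⌈·⌉ = 706
j=5: r + 4k = 896.022857… → ⌈·⌉ = 897
j=6: r + 5k = 1086.808571… → ⌈·⌉ = 1087
j=7: r + 6k = 1277.594285… → ⌈·⌉ = 1278
j=8: r + 7k = 1468.38 → ⌈·⌉ = 1469
j=9: r + 8k = 1659.165714… → ⌈·⌉ = 1660
j=10: r + 9k = 1849.951428… → ⌈·⌉ = 1850
j=11: r + 10k = 2040.737142… → ⌈·⌉ = 2041
j=12: r + 11k = 2231.522857… → ⌈·⌉ = 2232
j=13: r + 12k = 2422.308571… → ⌈·⌉ = 2423
j=14: r + 13k = 2613.094285… → ⌈·⌉ = 2614

133, 324, 515, 706, 897, 1087, 1278, 1469, 1660, 1850, 2041, 2232, 2423, 2614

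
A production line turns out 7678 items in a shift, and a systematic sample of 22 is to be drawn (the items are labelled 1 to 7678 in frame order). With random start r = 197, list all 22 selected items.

197, 546, 895, 1244, 1593, 1942, 2291, 2640, 2989, 3338, 3687, 4036, 4385, 4734, 5083, 5432, 5781, 6130, 6479, 6828, 7177, 7526

k = N/n = 7678/22 = 349
item 1: 197
item 2: 197 + 349 = 546
item 3: 546 + 349 = 895
item 4: 895 + 349 = 1244
item 5: 1244 + 349 = 1593
item 6: 1593 + 349 = 1942
item 7: 1942 + 349 = 2291
item 8: 2291 + 349 = 2640
item 9: 2640 + 349 = 2989
item 10: 2989 + 349 = 3338
item 11: 3338 + 349 = 3687
item 12: 3687 + 349 = 4036
item 13: 4036 + 349 = 4385
item 14: 4385 + 349 = 4734
item 15: 4734 + 349 = 5083
item 16: 5083 + 349 = 5432
item 17: 5432 + 349 = 5781
item 18: 5781 + 349 = 6130
item 19: 6130 + 349 = 6479
item 20: 6479 + 349 = 6828
item 21: 6828 + 349 = 7177
item 22: 7177 + 349 = 7526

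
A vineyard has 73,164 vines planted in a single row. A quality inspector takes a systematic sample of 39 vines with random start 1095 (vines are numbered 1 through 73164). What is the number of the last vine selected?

k = 73164/39 = 1876
39th selection = r + (39−1)·k = 1095 + 38×1876 = 1095 + 71288 = 72383

72383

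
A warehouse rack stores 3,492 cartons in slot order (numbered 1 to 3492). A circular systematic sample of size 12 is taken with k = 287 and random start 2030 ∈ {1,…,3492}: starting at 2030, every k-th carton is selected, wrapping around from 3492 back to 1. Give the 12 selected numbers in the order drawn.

2030, 2317, 2604, 2891, 3178, 3465, 260, 547, 834, 1121, 1408, 1695

Selection 1: 2030
Selection 2: 2030 + 287 = 2317
Selection 3: 2317 + 287 = 2604
Selection 4: 2604 + 287 = 2891
Selection 5: 2891 + 287 = 3178
Selection 6: 3178 + 287 = 3465
Selection 7: 3465 + 287 = 3752 → 3752 − 3492 = 260
Selection 8: 260 + 287 = 547
Selection 9: 547 + 287 = 834
Selection 10: 834 + 287 = 1121
Selection 11: 1121 + 287 = 1408
Selection 12: 1408 + 287 = 1695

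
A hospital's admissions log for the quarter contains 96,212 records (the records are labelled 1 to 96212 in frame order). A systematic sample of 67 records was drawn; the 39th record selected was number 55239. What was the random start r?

k = 96212/67 = 1436
r = 55239 − (39−1)×1436 = 55239 − 54568 = 671

671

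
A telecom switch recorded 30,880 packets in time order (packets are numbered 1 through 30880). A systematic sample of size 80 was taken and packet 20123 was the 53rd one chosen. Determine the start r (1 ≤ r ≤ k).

k = 30880/80 = 386
r = 20123 − (53−1)×386 = 20123 − 20072 = 51

51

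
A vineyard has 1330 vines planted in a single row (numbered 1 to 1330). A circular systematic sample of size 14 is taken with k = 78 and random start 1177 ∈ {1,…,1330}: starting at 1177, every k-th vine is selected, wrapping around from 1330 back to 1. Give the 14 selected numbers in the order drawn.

1177, 1255, 3, 81, 159, 237, 315, 393, 471, 549, 627, 705, 783, 861

Selection 1: 1177
Selection 2: 1177 + 78 = 1255
Selection 3: 1255 + 78 = 1333 → 1333 − 1330 = 3
Selection 4: 3 + 78 = 81
Selection 5: 81 + 78 = 159
Selection 6: 159 + 78 = 237
Selection 7: 237 + 78 = 315
Selection 8: 315 + 78 = 393
Selection 9: 393 + 78 = 471
Selection 10: 471 + 78 = 549
Selection 11: 549 + 78 = 627
Selection 12: 627 + 78 = 705
Selection 13: 705 + 78 = 783
Selection 14: 783 + 78 = 861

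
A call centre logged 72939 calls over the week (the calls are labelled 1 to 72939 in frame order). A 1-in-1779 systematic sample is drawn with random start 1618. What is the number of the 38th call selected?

k = 1779
38th selection = r + (38−1)·k = 1618 + 37×1779 = 1618 + 65823 = 67441

67441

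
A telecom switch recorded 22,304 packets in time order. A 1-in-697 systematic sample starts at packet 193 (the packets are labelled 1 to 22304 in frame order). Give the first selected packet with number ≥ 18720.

k = 697
Steps past start: ⌈(18720 − 193)/697⌉ = ⌈18527/697⌉ = 27
Selected packet: 193 + 27×697 = 19012

19012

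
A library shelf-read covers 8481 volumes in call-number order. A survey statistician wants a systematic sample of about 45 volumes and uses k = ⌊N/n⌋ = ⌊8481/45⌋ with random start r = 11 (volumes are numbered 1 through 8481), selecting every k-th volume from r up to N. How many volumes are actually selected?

k = ⌊8481/45⌋ = 188
Achieved size = ⌊(8481 − 11)/188⌋ + 1 = ⌊8470/188⌋ + 1 = 45 + 1 = 46
(last selection: 11 + 45×188 = 8471 ≤ 8481; next would be 8659 > 8481)

46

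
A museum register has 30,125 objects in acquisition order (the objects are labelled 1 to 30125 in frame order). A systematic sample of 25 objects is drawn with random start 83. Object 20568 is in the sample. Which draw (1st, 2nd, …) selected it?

18

k = 30125/25 = 1205
position = (20568 − 83)/1205 + 1 = 20485/1205 + 1 = 17 + 1 = 18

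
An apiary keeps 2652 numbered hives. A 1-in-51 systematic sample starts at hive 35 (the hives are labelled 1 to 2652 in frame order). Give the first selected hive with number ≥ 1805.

k = 51
Steps past start: ⌈(1805 − 35)/51⌉ = ⌈1770/51⌉ = 35
Selected hive: 35 + 35×51 = 1820

1820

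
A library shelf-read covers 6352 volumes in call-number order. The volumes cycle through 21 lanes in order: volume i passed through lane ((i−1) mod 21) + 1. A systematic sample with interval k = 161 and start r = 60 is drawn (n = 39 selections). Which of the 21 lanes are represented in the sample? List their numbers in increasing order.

4, 11, 18

Consecutive selections differ by k = 161, so their lane numbers differ by 161 mod 21 = 14.
gcd(161, 21) = 7, so the sample visits 21/7 = 3 distinct residues mod 21.
Start 60 is lane 18; the lanes hit are 4, 11, 18.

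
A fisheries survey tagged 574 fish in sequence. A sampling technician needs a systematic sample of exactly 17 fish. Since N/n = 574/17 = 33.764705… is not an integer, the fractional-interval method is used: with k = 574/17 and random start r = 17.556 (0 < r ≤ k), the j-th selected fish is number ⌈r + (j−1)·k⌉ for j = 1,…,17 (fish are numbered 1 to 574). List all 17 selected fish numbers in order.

j=1: r + 0k = 17.556 → ⌈·⌉ = 18
j=2: r + 1k = 51.320705… → ⌈·⌉ = 52
j=3: r + 2k = 85.085411… → ⌈·⌉ = 86
j=4: r + 3k = 118.850117… → ⌈·⌉ = 119
j=5: r + 4k = 152.614823… → ⌈·⌉ = 153
j=6: r + 5k = 186.379529… → ⌈·⌉ = 187
j=7: r + 6k = 220.144235… → ⌈·⌉ = 221
j=8: r + 7k = 253.908941… → ⌈·⌉ = 254
j=9: r + 8k = 287.673647… → ⌈·⌉ = 288
j=10: r + 9k = 321.438352… → ⌈·⌉ = 322
j=11: r + 10k = 355.203058… → ⌈·⌉ = 356
j=12: r + 11k = 388.967764… → ⌈·⌉ = 389
j=13: r + 12k = 422.732470… → ⌈·⌉ = 423
j=14: r + 13k = 456.497176… → ⌈·⌉ = 457
j=15: r + 14k = 490.261882… → ⌈·⌉ = 491
j=16: r + 15k = 524.026588… → ⌈·⌉ = 525
j=17: r + 16k = 557.791294… → ⌈·⌉ = 558

18, 52, 86, 119, 153, 187, 221, 254, 288, 322, 356, 389, 423, 457, 491, 525, 558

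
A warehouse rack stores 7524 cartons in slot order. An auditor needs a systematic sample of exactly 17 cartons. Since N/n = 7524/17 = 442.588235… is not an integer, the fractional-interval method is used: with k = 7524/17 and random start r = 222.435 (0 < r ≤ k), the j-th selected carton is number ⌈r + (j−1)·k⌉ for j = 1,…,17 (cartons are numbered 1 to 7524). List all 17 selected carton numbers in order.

j=1: r + 0k = 222.435 → ⌈·⌉ = 223
j=2: r + 1k = 665.023235… → ⌈·⌉ = 666
j=3: r + 2k = 1107.611470… → ⌈·⌉ = 1108
j=4: r + 3k = 1550.199705… → ⌈·⌉ = 1551
j=5: r + 4k = 1992.787941… → ⌈·⌉ = 1993
j=6: r + 5k = 2435.376176… → ⌈·⌉ = 2436
j=7: r + 6k = 2877.964411… → ⌈·⌉ = 2878
j=8: r + 7k = 3320.552647… → ⌈·⌉ = 3321
j=9: r + 8k = 3763.140882… → ⌈·⌉ = 3764
j=10: r + 9k = 4205.729117… → ⌈·⌉ = 4206
j=11: r + 10k = 4648.317352… → ⌈·⌉ = 4649
j=12: r + 11k = 5090.905588… → ⌈·⌉ = 5091
j=13: r + 12k = 5533.493823… → ⌈·⌉ = 5534
j=14: r + 13k = 5976.082058… → ⌈·⌉ = 5977
j=15: r + 14k = 6418.670294… → ⌈·⌉ = 6419
j=16: r + 15k = 6861.258529… → ⌈·⌉ = 6862
j=17: r + 16k = 7303.846764… → ⌈·⌉ = 7304

223, 666, 1108, 1551, 1993, 2436, 2878, 3321, 3764, 4206, 4649, 5091, 5534, 5977, 6419, 6862, 7304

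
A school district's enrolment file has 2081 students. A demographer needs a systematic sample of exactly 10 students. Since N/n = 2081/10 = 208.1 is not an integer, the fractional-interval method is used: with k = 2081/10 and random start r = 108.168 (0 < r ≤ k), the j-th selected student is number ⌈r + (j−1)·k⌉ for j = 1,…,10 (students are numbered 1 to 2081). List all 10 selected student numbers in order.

109, 317, 525, 733, 941, 1149, 1357, 1565, 1773, 1982

j=1: r + 0k = 108.168 → ⌈·⌉ = 109
j=2: r + 1k = 316.268 → ⌈·⌉ = 317
j=3: r + 2k = 524.368 → ⌈·⌉ = 525
j=4: r + 3k = 732.468 → ⌈·⌉ = 733
j=5: r + 4k = 940.568 → ⌈·⌉ = 941
j=6: r + 5k = 1148.668 → ⌈·⌉ = 1149
j=7: r + 6k = 1356.768 → ⌈·⌉ = 1357
j=8: r + 7k = 1564.868 → ⌈·⌉ = 1565
j=9: r + 8k = 1772.968 → ⌈·⌉ = 1773
j=10: r + 9k = 1981.068 → ⌈·⌉ = 1982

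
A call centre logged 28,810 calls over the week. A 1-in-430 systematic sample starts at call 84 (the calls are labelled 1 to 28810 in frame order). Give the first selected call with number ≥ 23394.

k = 430
Steps past start: ⌈(23394 − 84)/430⌉ = ⌈23310/430⌉ = 55
Selected call: 84 + 55×430 = 23734

23734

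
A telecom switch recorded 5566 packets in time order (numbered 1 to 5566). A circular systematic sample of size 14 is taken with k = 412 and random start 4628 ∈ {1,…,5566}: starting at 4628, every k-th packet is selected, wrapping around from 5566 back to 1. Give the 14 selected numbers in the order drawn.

Selection 1: 4628
Selection 2: 4628 + 412 = 5040
Selection 3: 5040 + 412 = 5452
Selection 4: 5452 + 412 = 5864 → 5864 − 5566 = 298
Selection 5: 298 + 412 = 710
Selection 6: 710 + 412 = 1122
Selection 7: 1122 + 412 = 1534
Selection 8: 1534 + 412 = 1946
Selection 9: 1946 + 412 = 2358
Selection 10: 2358 + 412 = 2770
Selection 11: 2770 + 412 = 3182
Selection 12: 3182 + 412 = 3594
Selection 13: 3594 + 412 = 4006
Selection 14: 4006 + 412 = 4418

4628, 5040, 5452, 298, 710, 1122, 1534, 1946, 2358, 2770, 3182, 3594, 4006, 4418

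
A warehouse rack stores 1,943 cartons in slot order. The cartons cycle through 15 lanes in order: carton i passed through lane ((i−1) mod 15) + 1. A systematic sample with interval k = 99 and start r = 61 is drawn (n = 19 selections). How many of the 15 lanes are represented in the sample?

5

Consecutive selections differ by k = 99, so their lane numbers differ by 99 mod 15 = 9.
gcd(99, 15) = 3, so the sample visits 15/3 = 5 distinct residues mod 15.
Start 61 is lane 1; the lanes hit are 1, 4, 7, 10, 13.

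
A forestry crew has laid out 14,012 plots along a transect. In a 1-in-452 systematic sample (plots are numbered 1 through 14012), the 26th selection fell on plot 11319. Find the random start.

19

k = 452
r = 11319 − (26−1)×452 = 11319 − 11300 = 19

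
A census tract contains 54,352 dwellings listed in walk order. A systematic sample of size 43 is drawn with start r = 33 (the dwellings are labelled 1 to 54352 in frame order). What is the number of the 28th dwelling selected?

34161

k = 54352/43 = 1264
28th selection = r + (28−1)·k = 33 + 27×1264 = 33 + 34128 = 34161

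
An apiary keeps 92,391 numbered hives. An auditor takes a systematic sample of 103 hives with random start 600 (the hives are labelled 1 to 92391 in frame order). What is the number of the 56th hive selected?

49935

k = 92391/103 = 897
56th selection = r + (56−1)·k = 600 + 55×897 = 600 + 49335 = 49935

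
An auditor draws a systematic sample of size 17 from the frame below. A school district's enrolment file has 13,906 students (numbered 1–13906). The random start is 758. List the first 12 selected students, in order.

758, 1576, 2394, 3212, 4030, 4848, 5666, 6484, 7302, 8120, 8938, 9756

k = N/n = 13906/17 = 818
student 1: 758
student 2: 758 + 818 = 1576
student 3: 1576 + 818 = 2394
student 4: 2394 + 818 = 3212
student 5: 3212 + 818 = 4030
student 6: 4030 + 818 = 4848
student 7: 4848 + 818 = 5666
student 8: 5666 + 818 = 6484
student 9: 6484 + 818 = 7302
student 10: 7302 + 818 = 8120
student 11: 8120 + 818 = 8938
student 12: 8938 + 818 = 9756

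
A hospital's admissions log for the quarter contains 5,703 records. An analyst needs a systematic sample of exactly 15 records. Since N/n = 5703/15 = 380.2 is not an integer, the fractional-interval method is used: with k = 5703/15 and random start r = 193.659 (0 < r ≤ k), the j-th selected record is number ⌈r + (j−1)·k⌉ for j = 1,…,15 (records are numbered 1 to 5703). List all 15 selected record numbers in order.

194, 574, 955, 1335, 1715, 2095, 2475, 2856, 3236, 3616, 3996, 4376, 4757, 5137, 5517

j=1: r + 0k = 193.659 → ⌈·⌉ = 194
j=2: r + 1k = 573.859 → ⌈·⌉ = 574
j=3: r + 2k = 954.059 → ⌈·⌉ = 955
j=4: r + 3k = 1334.259 → ⌈·⌉ = 1335
j=5: r + 4k = 1714.459 → ⌈·⌉ = 1715
j=6: r + 5k = 2094.659 → ⌈·⌉ = 2095
j=7: r + 6k = 2474.859 → ⌈·⌉ = 2475
j=8: r + 7k = 2855.059 → ⌈·⌉ = 2856
j=9: r + 8k = 3235.259 → ⌈·⌉ = 3236
j=10: r + 9k = 3615.459 → ⌈·⌉ = 3616
j=11: r + 10k = 3995.659 → ⌈·⌉ = 3996
j=12: r + 11k = 4375.859 → ⌈·⌉ = 4376
j=13: r + 12k = 4756.059 → ⌈·⌉ = 4757
j=14: r + 13k = 5136.259 → ⌈·⌉ = 5137
j=15: r + 14k = 5516.459 → ⌈·⌉ = 5517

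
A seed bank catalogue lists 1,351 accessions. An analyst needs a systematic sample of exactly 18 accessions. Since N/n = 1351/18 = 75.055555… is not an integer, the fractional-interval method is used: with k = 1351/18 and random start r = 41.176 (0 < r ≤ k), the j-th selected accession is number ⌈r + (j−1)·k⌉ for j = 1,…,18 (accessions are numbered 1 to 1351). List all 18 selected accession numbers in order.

42, 117, 192, 267, 342, 417, 492, 567, 642, 717, 792, 867, 942, 1017, 1092, 1168, 1243, 1318

j=1: r + 0k = 41.176 → ⌈·⌉ = 42
j=2: r + 1k = 116.231555… → ⌈·⌉ = 117
j=3: r + 2k = 191.287111… → ⌈·⌉ = 192
j=4: r + 3k = 266.342666… → ⌈·⌉ = 267
j=5: r + 4k = 341.398222… → ⌈·⌉ = 342
j=6: r + 5k = 416.453777… → ⌈·⌉ = 417
j=7: r + 6k = 491.509333… → ⌈·⌉ = 492
j=8: r + 7k = 566.564888… → ⌈·⌉ = 567
j=9: r + 8k = 641.620444… → ⌈·⌉ = 642
j=10: r + 9k = 716.676 → ⌈·⌉ = 717
j=11: r + 10k = 791.731555… → ⌈·⌉ = 792
j=12: r + 11k = 866.787111… → ⌈·⌉ = 867
j=13: r + 12k = 941.842666… → ⌈·⌉ = 942
j=14: r + 13k = 1016.898222… → ⌈·⌉ = 1017
j=15: r + 14k = 1091.953777… → ⌈·⌉ = 1092
j=16: r + 15k = 1167.009333… → ⌈·⌉ = 1168
j=17: r + 16k = 1242.064888… → ⌈·⌉ = 1243
j=18: r + 17k = 1317.120444… → ⌈·⌉ = 1318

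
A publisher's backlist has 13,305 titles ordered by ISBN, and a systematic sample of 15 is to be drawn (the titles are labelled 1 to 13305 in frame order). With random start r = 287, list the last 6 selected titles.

8270, 9157, 10044, 10931, 11818, 12705

k = N/n = 13305/15 = 887
10th selection = 287 + 9×887 = 8270
11th: 8270 + 887 = 9157
12th: 9157 + 887 = 10044
13th: 10044 + 887 = 10931
14th: 10931 + 887 = 11818
15th: 11818 + 887 = 12705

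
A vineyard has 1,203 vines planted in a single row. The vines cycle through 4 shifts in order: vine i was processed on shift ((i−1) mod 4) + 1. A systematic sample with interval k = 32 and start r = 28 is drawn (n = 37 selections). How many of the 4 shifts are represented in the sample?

1

Consecutive selections differ by k = 32, so their shift numbers differ by 32 mod 4 = 0.
gcd(32, 4) = 4, so the sample visits 4/4 = 1 distinct residues mod 4.
Start 28 is shift 4; the shifts hit are 4.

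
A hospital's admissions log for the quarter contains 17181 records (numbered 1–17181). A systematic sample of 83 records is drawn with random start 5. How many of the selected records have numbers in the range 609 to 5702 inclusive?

k = 17181/83 = 207
First selection ≥ 609: 5 + ⌈(609−5)/207⌉·207 = 5 + 3×207 = 626
Last selection ≤ 5702: 5 + ⌊(5702−5)/207⌋·207 = 5 + 27×207 = 5594
Count = 27 − 3 + 1 = 25

25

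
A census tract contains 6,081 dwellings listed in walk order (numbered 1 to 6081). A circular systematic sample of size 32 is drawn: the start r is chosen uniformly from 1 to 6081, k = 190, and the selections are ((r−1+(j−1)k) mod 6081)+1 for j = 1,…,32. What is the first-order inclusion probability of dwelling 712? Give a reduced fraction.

32/6081

For each position j, as r ranges over 1…6081 the j-th selection hits every dwelling exactly once, so dwelling 712 is selected for exactly 32 of the 6081 starts.
Inclusion probability = 32/6081.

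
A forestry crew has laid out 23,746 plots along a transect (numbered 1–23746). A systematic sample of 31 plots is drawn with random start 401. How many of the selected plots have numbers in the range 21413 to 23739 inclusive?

3

k = 23746/31 = 766
First selection ≥ 21413: 401 + ⌈(21413−401)/766⌉·766 = 401 + 28×766 = 21849
Last selection ≤ 23739: 401 + ⌊(23739−401)/766⌋·766 = 401 + 30×766 = 23381
Count = 30 − 28 + 1 = 3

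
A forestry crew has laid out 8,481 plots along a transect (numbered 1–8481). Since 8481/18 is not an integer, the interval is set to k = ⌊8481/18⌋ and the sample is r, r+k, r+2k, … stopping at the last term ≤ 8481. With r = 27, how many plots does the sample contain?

k = ⌊8481/18⌋ = 471
Achieved size = ⌊(8481 − 27)/471⌋ + 1 = ⌊8454/471⌋ + 1 = 17 + 1 = 18
(last selection: 27 + 17×471 = 8034 ≤ 8481; next would be 8505 > 8481)

18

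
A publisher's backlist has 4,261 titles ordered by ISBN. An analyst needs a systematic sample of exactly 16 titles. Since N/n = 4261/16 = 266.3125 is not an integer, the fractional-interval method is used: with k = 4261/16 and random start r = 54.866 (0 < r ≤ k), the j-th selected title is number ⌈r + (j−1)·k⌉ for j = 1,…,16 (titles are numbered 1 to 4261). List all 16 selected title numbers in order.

55, 322, 588, 854, 1121, 1387, 1653, 1920, 2186, 2452, 2718, 2985, 3251, 3517, 3784, 4050

j=1: r + 0k = 54.866 → ⌈·⌉ = 55
j=2: r + 1k = 321.1785 → ⌈·⌉ = 322
j=3: r + 2k = 587.491 → ⌈·⌉ = 588
j=4: r + 3k = 853.8035 → ⌈·⌉ = 854
j=5: r + 4k = 1120.116 → ⌈·⌉ = 1121
j=6: r + 5k = 1386.4285 → ⌈·⌉ = 1387
j=7: r + 6k = 1652.741 → ⌈·⌉ = 1653
j=8: r + 7k = 1919.0535 → ⌈·⌉ = 1920
j=9: r + 8k = 2185.366 → ⌈·⌉ = 2186
j=10: r + 9k = 2451.6785 → ⌈·⌉ = 2452
j=11: r + 10k = 2717.991 → ⌈·⌉ = 2718
j=12: r + 11k = 2984.3035 → ⌈·⌉ = 2985
j=13: r + 12k = 3250.616 → ⌈·⌉ = 3251
j=14: r + 13k = 3516.9285 → ⌈·⌉ = 3517
j=15: r + 14k = 3783.241 → ⌈·⌉ = 3784
j=16: r + 15k = 4049.5535 → ⌈·⌉ = 4050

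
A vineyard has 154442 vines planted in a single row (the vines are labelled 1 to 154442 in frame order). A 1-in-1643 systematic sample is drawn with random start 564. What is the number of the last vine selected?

k = 1643
94th selection = r + (94−1)·k = 564 + 93×1643 = 564 + 152799 = 153363

153363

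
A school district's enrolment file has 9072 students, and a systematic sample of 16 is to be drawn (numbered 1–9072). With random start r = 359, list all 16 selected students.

359, 926, 1493, 2060, 2627, 3194, 3761, 4328, 4895, 5462, 6029, 6596, 7163, 7730, 8297, 8864

k = N/n = 9072/16 = 567
student 1: 359
student 2: 359 + 567 = 926
student 3: 926 + 567 = 1493
student 4: 1493 + 567 = 2060
student 5: 2060 + 567 = 2627
student 6: 2627 + 567 = 3194
student 7: 3194 + 567 = 3761
student 8: 3761 + 567 = 4328
student 9: 4328 + 567 = 4895
student 10: 4895 + 567 = 5462
student 11: 5462 + 567 = 6029
student 12: 6029 + 567 = 6596
student 13: 6596 + 567 = 7163
student 14: 7163 + 567 = 7730
student 15: 7730 + 567 = 8297
student 16: 8297 + 567 = 8864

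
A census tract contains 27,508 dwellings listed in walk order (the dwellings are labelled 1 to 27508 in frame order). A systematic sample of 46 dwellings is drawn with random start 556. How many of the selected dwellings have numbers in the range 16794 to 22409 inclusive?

9

k = 27508/46 = 598
First selection ≥ 16794: 556 + ⌈(16794−556)/598⌉·598 = 556 + 28×598 = 17300
Last selection ≤ 22409: 556 + ⌊(22409−556)/598⌋·598 = 556 + 36×598 = 22084
Count = 36 − 28 + 1 = 9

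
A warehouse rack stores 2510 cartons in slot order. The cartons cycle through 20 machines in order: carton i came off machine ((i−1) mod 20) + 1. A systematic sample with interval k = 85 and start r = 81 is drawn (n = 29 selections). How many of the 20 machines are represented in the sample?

Consecutive selections differ by k = 85, so their machine numbers differ by 85 mod 20 = 5.
gcd(85, 20) = 5, so the sample visits 20/5 = 4 distinct residues mod 20.
Start 81 is machine 1; the machines hit are 1, 6, 11, 16.

4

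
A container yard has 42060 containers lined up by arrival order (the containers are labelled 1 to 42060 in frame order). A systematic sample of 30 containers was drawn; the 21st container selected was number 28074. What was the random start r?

k = 42060/30 = 1402
r = 28074 − (21−1)×1402 = 28074 − 28040 = 34

34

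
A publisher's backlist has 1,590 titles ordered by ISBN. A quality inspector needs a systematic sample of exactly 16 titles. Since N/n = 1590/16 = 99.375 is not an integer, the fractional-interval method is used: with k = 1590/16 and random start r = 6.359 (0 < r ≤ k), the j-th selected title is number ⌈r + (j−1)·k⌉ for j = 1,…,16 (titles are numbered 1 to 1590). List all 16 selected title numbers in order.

7, 106, 206, 305, 404, 504, 603, 702, 802, 901, 1001, 1100, 1199, 1299, 1398, 1497

j=1: r + 0k = 6.359 → ⌈·⌉ = 7
j=2: r + 1k = 105.734 → ⌈·⌉ = 106
j=3: r + 2k = 205.109 → ⌈·⌉ = 206
j=4: r + 3k = 304.484 → ⌈·⌉ = 305
j=5: r + 4k = 403.859 → ⌈·⌉ = 404
j=6: r + 5k = 503.234 → ⌈·⌉ = 504
j=7: r + 6k = 602.609 → ⌈·⌉ = 603
j=8: r + 7k = 701.984 → ⌈·⌉ = 702
j=9: r + 8k = 801.359 → ⌈·⌉ = 802
j=10: r + 9k = 900.734 → ⌈·⌉ = 901
j=11: r + 10k = 1000.109 → ⌈·⌉ = 1001
j=12: r + 11k = 1099.484 → ⌈·⌉ = 1100
j=13: r + 12k = 1198.859 → ⌈·⌉ = 1199
j=14: r + 13k = 1298.234 → ⌈·⌉ = 1299
j=15: r + 14k = 1397.609 → ⌈·⌉ = 1398
j=16: r + 15k = 1496.984 → ⌈·⌉ = 1497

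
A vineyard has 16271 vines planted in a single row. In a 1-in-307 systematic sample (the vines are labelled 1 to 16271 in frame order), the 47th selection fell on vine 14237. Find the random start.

115

k = 307
r = 14237 − (47−1)×307 = 14237 − 14122 = 115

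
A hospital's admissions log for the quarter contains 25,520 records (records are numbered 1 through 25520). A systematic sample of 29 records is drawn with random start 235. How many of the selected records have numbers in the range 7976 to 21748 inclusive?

16

k = 25520/29 = 880
First selection ≥ 7976: 235 + ⌈(7976−235)/880⌉·880 = 235 + 9×880 = 8155
Last selection ≤ 21748: 235 + ⌊(21748−235)/880⌋·880 = 235 + 24×880 = 21355
Count = 24 − 9 + 1 = 16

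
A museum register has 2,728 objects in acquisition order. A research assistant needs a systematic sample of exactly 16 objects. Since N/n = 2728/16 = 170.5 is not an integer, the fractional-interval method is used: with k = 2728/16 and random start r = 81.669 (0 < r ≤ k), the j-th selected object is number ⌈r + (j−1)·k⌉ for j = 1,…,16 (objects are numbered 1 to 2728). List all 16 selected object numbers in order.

82, 253, 423, 594, 764, 935, 1105, 1276, 1446, 1617, 1787, 1958, 2128, 2299, 2469, 2640

j=1: r + 0k = 81.669 → ⌈·⌉ = 82
j=2: r + 1k = 252.169 → ⌈·⌉ = 253
j=3: r + 2k = 422.669 → ⌈·⌉ = 423
j=4: r + 3k = 593.169 → ⌈·⌉ = 594
j=5: r + 4k = 763.669 → ⌈·⌉ = 764
j=6: r + 5k = 934.169 → ⌈·⌉ = 935
j=7: r + 6k = 1104.669 → ⌈·⌉ = 1105
j=8: r + 7k = 1275.169 → ⌈·⌉ = 1276
j=9: r + 8k = 1445.669 → ⌈·⌉ = 1446
j=10: r + 9k = 1616.169 → ⌈·⌉ = 1617
j=11: r + 10k = 1786.669 → ⌈·⌉ = 1787
j=12: r + 11k = 1957.169 → ⌈·⌉ = 1958
j=13: r + 12k = 2127.669 → ⌈·⌉ = 2128
j=14: r + 13k = 2298.169 → ⌈·⌉ = 2299
j=15: r + 14k = 2468.669 → ⌈·⌉ = 2469
j=16: r + 15k = 2639.169 → ⌈·⌉ = 2640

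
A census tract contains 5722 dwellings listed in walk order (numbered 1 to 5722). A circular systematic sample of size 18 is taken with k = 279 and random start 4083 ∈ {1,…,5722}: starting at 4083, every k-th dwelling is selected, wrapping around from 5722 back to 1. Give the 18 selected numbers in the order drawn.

4083, 4362, 4641, 4920, 5199, 5478, 35, 314, 593, 872, 1151, 1430, 1709, 1988, 2267, 2546, 2825, 3104

Selection 1: 4083
Selection 2: 4083 + 279 = 4362
Selection 3: 4362 + 279 = 4641
Selection 4: 4641 + 279 = 4920
Selection 5: 4920 + 279 = 5199
Selection 6: 5199 + 279 = 5478
Selection 7: 5478 + 279 = 5757 → 5757 − 5722 = 35
Selection 8: 35 + 279 = 314
Selection 9: 314 + 279 = 593
Selection 10: 593 + 279 = 872
Selection 11: 872 + 279 = 1151
Selection 12: 1151 + 279 = 1430
Selection 13: 1430 + 279 = 1709
Selection 14: 1709 + 279 = 1988
Selection 15: 1988 + 279 = 2267
Selection 16: 2267 + 279 = 2546
Selection 17: 2546 + 279 = 2825
Selection 18: 2825 + 279 = 3104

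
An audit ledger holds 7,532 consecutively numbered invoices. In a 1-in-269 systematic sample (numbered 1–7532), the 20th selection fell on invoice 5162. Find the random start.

51

k = 269
r = 5162 − (20−1)×269 = 5162 − 5111 = 51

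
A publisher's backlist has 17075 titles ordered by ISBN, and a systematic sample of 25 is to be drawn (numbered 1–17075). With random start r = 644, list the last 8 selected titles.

k = N/n = 17075/25 = 683
18th selection = 644 + 17×683 = 12255
19th: 12255 + 683 = 12938
20th: 12938 + 683 = 13621
21st: 13621 + 683 = 14304
22nd: 14304 + 683 = 14987
23rd: 14987 + 683 = 15670
24th: 15670 + 683 = 16353
25th: 16353 + 683 = 17036

12255, 12938, 13621, 14304, 14987, 15670, 16353, 17036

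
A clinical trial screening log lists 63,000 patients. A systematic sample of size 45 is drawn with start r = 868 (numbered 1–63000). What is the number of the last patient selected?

k = 63000/45 = 1400
45th selection = r + (45−1)·k = 868 + 44×1400 = 868 + 61600 = 62468

62468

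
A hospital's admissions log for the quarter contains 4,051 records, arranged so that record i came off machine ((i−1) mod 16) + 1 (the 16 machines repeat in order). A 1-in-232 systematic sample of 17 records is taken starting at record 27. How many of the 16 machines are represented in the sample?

2

Consecutive selections differ by k = 232, so their machine numbers differ by 232 mod 16 = 8.
gcd(232, 16) = 8, so the sample visits 16/8 = 2 distinct residues mod 16.
Start 27 is machine 11; the machines hit are 3, 11.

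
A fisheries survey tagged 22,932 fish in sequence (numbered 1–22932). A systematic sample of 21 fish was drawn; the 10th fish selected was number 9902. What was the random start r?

74

k = 22932/21 = 1092
r = 9902 − (10−1)×1092 = 9902 − 9828 = 74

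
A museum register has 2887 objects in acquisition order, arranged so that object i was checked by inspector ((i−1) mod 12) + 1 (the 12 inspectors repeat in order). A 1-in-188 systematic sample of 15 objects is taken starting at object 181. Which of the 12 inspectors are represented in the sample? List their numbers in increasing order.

Consecutive selections differ by k = 188, so their inspector numbers differ by 188 mod 12 = 8.
gcd(188, 12) = 4, so the sample visits 12/4 = 3 distinct residues mod 12.
Start 181 is inspector 1; the inspectors hit are 1, 5, 9.

1, 5, 9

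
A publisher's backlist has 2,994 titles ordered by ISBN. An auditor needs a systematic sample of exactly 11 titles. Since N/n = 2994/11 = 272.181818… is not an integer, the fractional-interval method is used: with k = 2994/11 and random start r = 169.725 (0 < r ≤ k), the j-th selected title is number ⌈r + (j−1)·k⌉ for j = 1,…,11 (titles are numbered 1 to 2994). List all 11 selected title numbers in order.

j=1: r + 0k = 169.725 → ⌈·⌉ = 170
j=2: r + 1k = 441.906818… → ⌈·⌉ = 442
j=3: r + 2k = 714.088636… → ⌈·⌉ = 715
j=4: r + 3k = 986.270454… → ⌈·⌉ = 987
j=5: r + 4k = 1258.452272… → ⌈·⌉ = 1259
j=6: r + 5k = 1530.634090… → ⌈·⌉ = 1531
j=7: r + 6k = 1802.815909… → ⌈·⌉ = 1803
j=8: r + 7k = 2074.997727… → ⌈·⌉ = 2075
j=9: r + 8k = 2347.179545… → ⌈·⌉ = 2348
j=10: r + 9k = 2619.361363… → ⌈·⌉ = 2620
j=11: r + 10k = 2891.543181… → ⌈·⌉ = 2892

170, 442, 715, 987, 1259, 1531, 1803, 2075, 2348, 2620, 2892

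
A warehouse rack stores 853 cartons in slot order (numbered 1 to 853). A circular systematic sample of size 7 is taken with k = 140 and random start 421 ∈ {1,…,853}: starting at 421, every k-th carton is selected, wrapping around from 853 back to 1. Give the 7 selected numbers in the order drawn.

421, 561, 701, 841, 128, 268, 408

Selection 1: 421
Selection 2: 421 + 140 = 561
Selection 3: 561 + 140 = 701
Selection 4: 701 + 140 = 841
Selection 5: 841 + 140 = 981 → 981 − 853 = 128
Selection 6: 128 + 140 = 268
Selection 7: 268 + 140 = 408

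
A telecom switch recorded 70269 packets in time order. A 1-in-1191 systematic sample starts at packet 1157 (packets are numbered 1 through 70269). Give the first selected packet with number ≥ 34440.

k = 1191
Steps past start: ⌈(34440 − 1157)/1191⌉ = ⌈33283/1191⌉ = 28
Selected packet: 1157 + 28×1191 = 34505

34505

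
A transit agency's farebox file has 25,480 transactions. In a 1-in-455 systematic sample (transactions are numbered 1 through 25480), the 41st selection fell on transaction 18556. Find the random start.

k = 455
r = 18556 − (41−1)×455 = 18556 − 18200 = 356

356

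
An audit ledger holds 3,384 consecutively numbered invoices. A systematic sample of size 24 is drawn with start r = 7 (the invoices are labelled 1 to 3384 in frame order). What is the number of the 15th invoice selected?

k = 3384/24 = 141
15th selection = r + (15−1)·k = 7 + 14×141 = 7 + 1974 = 1981

1981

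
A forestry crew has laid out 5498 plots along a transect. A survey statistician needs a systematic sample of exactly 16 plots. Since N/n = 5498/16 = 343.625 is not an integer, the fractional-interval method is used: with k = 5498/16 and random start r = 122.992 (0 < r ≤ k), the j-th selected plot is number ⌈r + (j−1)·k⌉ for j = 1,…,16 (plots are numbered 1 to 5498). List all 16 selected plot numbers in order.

123, 467, 811, 1154, 1498, 1842, 2185, 2529, 2872, 3216, 3560, 3903, 4247, 4591, 4934, 5278

j=1: r + 0k = 122.992 → ⌈·⌉ = 123
j=2: r + 1k = 466.617 → ⌈·⌉ = 467
j=3: r + 2k = 810.242 → ⌈·⌉ = 811
j=4: r + 3k = 1153.867 → ⌈·⌉ = 1154
j=5: r + 4k = 1497.492 → ⌈·⌉ = 1498
j=6: r + 5k = 1841.117 → ⌈·⌉ = 1842
j=7: r + 6k = 2184.742 → ⌈·⌉ = 2185
j=8: r + 7k = 2528.367 → ⌈·⌉ = 2529
j=9: r + 8k = 2871.992 → ⌈·⌉ = 2872
j=10: r + 9k = 3215.617 → ⌈·⌉ = 3216
j=11: r + 10k = 3559.242 → ⌈·⌉ = 3560
j=12: r + 11k = 3902.867 → ⌈·⌉ = 3903
j=13: r + 12k = 4246.492 → ⌈·⌉ = 4247
j=14: r + 13k = 4590.117 → ⌈·⌉ = 4591
j=15: r + 14k = 4933.742 → ⌈·⌉ = 4934
j=16: r + 15k = 5277.367 → ⌈·⌉ = 5278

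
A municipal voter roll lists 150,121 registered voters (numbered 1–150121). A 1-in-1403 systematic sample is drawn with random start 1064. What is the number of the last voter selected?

149782

k = 1403
107th selection = r + (107−1)·k = 1064 + 106×1403 = 1064 + 148718 = 149782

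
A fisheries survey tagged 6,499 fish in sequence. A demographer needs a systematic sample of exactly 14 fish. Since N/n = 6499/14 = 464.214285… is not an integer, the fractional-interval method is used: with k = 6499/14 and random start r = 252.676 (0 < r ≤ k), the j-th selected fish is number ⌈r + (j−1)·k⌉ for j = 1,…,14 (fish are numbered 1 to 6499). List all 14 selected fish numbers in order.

253, 717, 1182, 1646, 2110, 2574, 3038, 3503, 3967, 4431, 4895, 5360, 5824, 6288

j=1: r + 0k = 252.676 → ⌈·⌉ = 253
j=2: r + 1k = 716.890285… → ⌈·⌉ = 717
j=3: r + 2k = 1181.104571… → ⌈·⌉ = 1182
j=4: r + 3k = 1645.318857… → ⌈·⌉ = 1646
j=5: r + 4k = 2109.533142… → ⌈·⌉ = 2110
j=6: r + 5k = 2573.747428… → ⌈·⌉ = 2574
j=7: r + 6k = 3037.961714… → ⌈·⌉ = 3038
j=8: r + 7k = 3502.176 → ⌈·⌉ = 3503
j=9: r + 8k = 3966.390285… → ⌈·⌉ = 3967
j=10: r + 9k = 4430.604571… → ⌈·⌉ = 4431
j=11: r + 10k = 4894.818857… → ⌈·⌉ = 4895
j=12: r + 11k = 5359.033142… → ⌈·⌉ = 5360
j=13: r + 12k = 5823.247428… → ⌈·⌉ = 5824
j=14: r + 13k = 6287.461714… → ⌈·⌉ = 6288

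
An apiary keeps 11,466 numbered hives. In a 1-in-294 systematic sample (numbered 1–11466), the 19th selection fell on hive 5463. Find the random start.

k = 294
r = 5463 − (19−1)×294 = 5463 − 5292 = 171

171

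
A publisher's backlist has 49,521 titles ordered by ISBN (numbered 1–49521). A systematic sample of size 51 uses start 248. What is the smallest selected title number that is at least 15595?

k = 49521/51 = 971
Steps past start: ⌈(15595 − 248)/971⌉ = ⌈15347/971⌉ = 16
Selected title: 248 + 16×971 = 15784

15784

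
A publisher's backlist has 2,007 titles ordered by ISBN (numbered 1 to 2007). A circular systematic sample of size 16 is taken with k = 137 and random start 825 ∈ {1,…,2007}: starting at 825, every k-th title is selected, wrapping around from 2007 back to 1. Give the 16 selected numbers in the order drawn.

Selection 1: 825
Selection 2: 825 + 137 = 962
Selection 3: 962 + 137 = 1099
Selection 4: 1099 + 137 = 1236
Selection 5: 1236 + 137 = 1373
Selection 6: 1373 + 137 = 1510
Selection 7: 1510 + 137 = 1647
Selection 8: 1647 + 137 = 1784
Selection 9: 1784 + 137 = 1921
Selection 10: 1921 + 137 = 2058 → 2058 − 2007 = 51
Selection 11: 51 + 137 = 188
Selection 12: 188 + 137 = 325
Selection 13: 325 + 137 = 462
Selection 14: 462 + 137 = 599
Selection 15: 599 + 137 = 736
Selection 16: 736 + 137 = 873

825, 962, 1099, 1236, 1373, 1510, 1647, 1784, 1921, 51, 188, 325, 462, 599, 736, 873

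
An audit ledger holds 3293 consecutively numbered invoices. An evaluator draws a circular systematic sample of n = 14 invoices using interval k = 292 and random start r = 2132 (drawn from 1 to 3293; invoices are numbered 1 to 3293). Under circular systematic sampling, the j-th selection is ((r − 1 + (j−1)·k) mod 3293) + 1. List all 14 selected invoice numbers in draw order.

2132, 2424, 2716, 3008, 7, 299, 591, 883, 1175, 1467, 1759, 2051, 2343, 2635

Selection 1: 2132
Selection 2: 2132 + 292 = 2424
Selection 3: 2424 + 292 = 2716
Selection 4: 2716 + 292 = 3008
Selection 5: 3008 + 292 = 3300 → 3300 − 3293 = 7
Selection 6: 7 + 292 = 299
Selection 7: 299 + 292 = 591
Selection 8: 591 + 292 = 883
Selection 9: 883 + 292 = 1175
Selection 10: 1175 + 292 = 1467
Selection 11: 1467 + 292 = 1759
Selection 12: 1759 + 292 = 2051
Selection 13: 2051 + 292 = 2343
Selection 14: 2343 + 292 = 2635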